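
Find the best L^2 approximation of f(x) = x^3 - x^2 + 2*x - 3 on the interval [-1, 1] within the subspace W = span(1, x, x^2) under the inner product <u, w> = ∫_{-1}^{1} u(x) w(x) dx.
g(x) = -x^2 + 13*x/5 - 3

The best approximation g ∈ W is the orthogonal projection of f onto W. Writing g = a_0 + a_1 x + a_2 x^2, the coefficients solve the normal equations G · a = b where
  G_{ij} = <φ_i, φ_j> and b_i = <f, φ_i>, with φ_0 = 1, φ_1 = x, φ_2 = x^2.
G =
  [2, 0, 2/3]
  [0, 2/3, 0]
  [2/3, 0, 2/5],
b = (-20/3, 26/15, -12/5).
Solving gives a_0 = -3, a_1 = 13/5, a_2 = -1, so
  g(x) = -x^2 + 13*x/5 - 3.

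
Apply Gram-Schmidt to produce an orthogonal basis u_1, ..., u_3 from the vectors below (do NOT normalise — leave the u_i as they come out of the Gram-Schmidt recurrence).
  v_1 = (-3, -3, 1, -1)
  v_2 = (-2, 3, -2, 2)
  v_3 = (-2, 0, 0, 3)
Orthogonal basis:
  u_1 = (-3, -3, 1, -1)
  u_2 = (-61/20, 39/20, -33/20, 33/20)
  u_3 = (99/371, -264/371, 309/371, 804/371)

Apply the Gram-Schmidt recurrence
  u_1 = v_1
  u_i = v_i − Σ_{j<i} ((v_i · u_j) / (u_j · u_j)) · u_j.

Step by step this gives:
  u_1 = (-3, -3, 1, -1)
  u_2 = (-61/20, 39/20, -33/20, 33/20)
  u_3 = (99/371, -264/371, 309/371, 804/371)

Orthogonality check:
  u_2 · u_1 = 0 (should be 0)
  u_3 · u_1 = 0 (should be 0)
  u_3 · u_2 = 0 (should be 0)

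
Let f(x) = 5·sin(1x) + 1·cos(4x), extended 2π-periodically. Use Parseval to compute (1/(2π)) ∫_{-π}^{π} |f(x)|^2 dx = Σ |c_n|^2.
Σ |c_n|^2 = 13

Expand |f|^2 and use orthogonality of {sin(nx), cos(mx)} on [-π, π]:
  ∫_{-π}^{π} sin(nx)^2 dx = π, ∫ cos(mx)^2 dx = π, and cross terms integrate to 0.
So ∫_{-π}^{π} f(x)^2 dx = 5^2 · π + 1^2 · π = (25 + 1)π.
Divide by 2π: (25 + 1)/2 = 13.
By Parseval, this equals Σ |c_n|^2.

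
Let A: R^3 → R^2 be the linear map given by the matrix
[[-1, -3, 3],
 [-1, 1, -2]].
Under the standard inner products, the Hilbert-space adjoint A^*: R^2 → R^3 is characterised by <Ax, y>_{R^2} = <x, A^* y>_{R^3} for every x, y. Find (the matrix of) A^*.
A^* = A^T =
[[-1, -1],
 [-3, 1],
 [3, -2]]

For real matrices with standard dot products, the defining identity <Ax, y> = <x, A^* y> gives (Ax)^T y = x^T (A^*) y, i.e. x^T A^T y = x^T (A^*) y. Since this holds for all x, y, we must have A^* = A^T. Therefore
A^* =
[[-1, -1],
 [-3, 1],
 [3, -2]].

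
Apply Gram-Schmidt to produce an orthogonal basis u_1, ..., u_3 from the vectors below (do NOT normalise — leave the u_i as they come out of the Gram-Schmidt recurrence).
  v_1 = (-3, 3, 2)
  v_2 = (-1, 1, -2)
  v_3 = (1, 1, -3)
Orthogonal basis:
  u_1 = (-3, 3, 2)
  u_2 = (-8/11, 8/11, -24/11)
  u_3 = (1, 1, 0)

Apply the Gram-Schmidt recurrence
  u_1 = v_1
  u_i = v_i − Σ_{j<i} ((v_i · u_j) / (u_j · u_j)) · u_j.

Step by step this gives:
  u_1 = (-3, 3, 2)
  u_2 = (-8/11, 8/11, -24/11)
  u_3 = (1, 1, 0)

Orthogonality check:
  u_2 · u_1 = 0 (should be 0)
  u_3 · u_1 = 0 (should be 0)
  u_3 · u_2 = 0 (should be 0)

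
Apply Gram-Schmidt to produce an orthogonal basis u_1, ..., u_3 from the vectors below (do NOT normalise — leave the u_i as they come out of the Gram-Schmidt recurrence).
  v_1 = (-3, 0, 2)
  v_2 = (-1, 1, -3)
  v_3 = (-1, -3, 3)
Orthogonal basis:
  u_1 = (-3, 0, 2)
  u_2 = (-22/13, 1, -33/13)
  u_3 = (-26/67, -143/67, -39/67)

Apply the Gram-Schmidt recurrence
  u_1 = v_1
  u_i = v_i − Σ_{j<i} ((v_i · u_j) / (u_j · u_j)) · u_j.

Step by step this gives:
  u_1 = (-3, 0, 2)
  u_2 = (-22/13, 1, -33/13)
  u_3 = (-26/67, -143/67, -39/67)

Orthogonality check:
  u_2 · u_1 = 0 (should be 0)
  u_3 · u_1 = 0 (should be 0)
  u_3 · u_2 = 0 (should be 0)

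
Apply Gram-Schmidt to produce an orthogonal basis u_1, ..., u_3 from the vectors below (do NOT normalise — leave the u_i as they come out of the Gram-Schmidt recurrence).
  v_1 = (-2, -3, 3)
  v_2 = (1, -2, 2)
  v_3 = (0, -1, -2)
Orthogonal basis:
  u_1 = (-2, -3, 3)
  u_2 = (21/11, -7/11, 7/11)
  u_3 = (0, -3/2, -3/2)

Apply the Gram-Schmidt recurrence
  u_1 = v_1
  u_i = v_i − Σ_{j<i} ((v_i · u_j) / (u_j · u_j)) · u_j.

Step by step this gives:
  u_1 = (-2, -3, 3)
  u_2 = (21/11, -7/11, 7/11)
  u_3 = (0, -3/2, -3/2)

Orthogonality check:
  u_2 · u_1 = 0 (should be 0)
  u_3 · u_1 = 0 (should be 0)
  u_3 · u_2 = 0 (should be 0)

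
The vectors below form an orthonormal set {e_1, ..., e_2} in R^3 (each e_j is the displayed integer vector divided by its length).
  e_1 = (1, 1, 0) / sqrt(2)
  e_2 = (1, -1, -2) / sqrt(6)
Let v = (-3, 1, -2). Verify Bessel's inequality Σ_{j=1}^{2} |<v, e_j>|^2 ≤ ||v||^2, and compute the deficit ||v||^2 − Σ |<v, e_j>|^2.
Σ |<v, e_j>|^2 = 2; ||v||^2 = 14; deficit = 12

Write each e_j = u_j / sqrt(<u_j, u_j>) where u_j is the displayed integer vector. Then <v, e_j> = <v, u_j> / sqrt(<u_j, u_j>), so |<v, e_j>|^2 = <v, u_j>^2 / <u_j, u_j>.
Coefficients: <v, e_1> = -2/sqrt(2), <v, e_2> = 0/sqrt(6).
Square and sum: Σ |<v, e_j>|^2 = 2.
Compute ||v||^2 = v·v = 14.
Deficit = 14 − 2 = 12 ≥ 0, confirming Bessel's inequality. (The deficit equals ||v − Σ <v,e_j> e_j||^2, the squared distance from v to span{e_j}.)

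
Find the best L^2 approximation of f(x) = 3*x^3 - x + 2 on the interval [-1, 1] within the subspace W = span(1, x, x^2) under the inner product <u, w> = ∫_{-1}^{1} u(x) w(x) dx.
g(x) = 4*x/5 + 2

The best approximation g ∈ W is the orthogonal projection of f onto W. Writing g = a_0 + a_1 x + a_2 x^2, the coefficients solve the normal equations G · a = b where
  G_{ij} = <φ_i, φ_j> and b_i = <f, φ_i>, with φ_0 = 1, φ_1 = x, φ_2 = x^2.
G =
  [2, 0, 2/3]
  [0, 2/3, 0]
  [2/3, 0, 2/5],
b = (4, 8/15, 4/3).
Solving gives a_0 = 2, a_1 = 4/5, a_2 = 0, so
  g(x) = 4*x/5 + 2.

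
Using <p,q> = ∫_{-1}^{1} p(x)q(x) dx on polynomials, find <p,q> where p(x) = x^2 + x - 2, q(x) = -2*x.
<p,q> = -4/3

Expand the product: p(x)·q(x) = -2*x^3 - 2*x^2 + 4*x.
∫_{-1}^{1} of each monomial x^k gives [2/(k+1) if k even, 0 if k odd]. Integrating term-by-term (or equivalently evaluating the antiderivative F(x) = -x^4/2 - 2*x^3/3 + 2*x^2 at the endpoints):
  F(1) − F(−1) = 5/6 − (13/6) = -4/3.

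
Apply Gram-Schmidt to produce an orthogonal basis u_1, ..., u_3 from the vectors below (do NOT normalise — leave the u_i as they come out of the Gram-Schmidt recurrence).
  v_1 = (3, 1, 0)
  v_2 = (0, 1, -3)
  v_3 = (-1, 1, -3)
Orthogonal basis:
  u_1 = (3, 1, 0)
  u_2 = (-3/10, 9/10, -3)
  u_3 = (-1/11, 3/11, 1/11)

Apply the Gram-Schmidt recurrence
  u_1 = v_1
  u_i = v_i − Σ_{j<i} ((v_i · u_j) / (u_j · u_j)) · u_j.

Step by step this gives:
  u_1 = (3, 1, 0)
  u_2 = (-3/10, 9/10, -3)
  u_3 = (-1/11, 3/11, 1/11)

Orthogonality check:
  u_2 · u_1 = 0 (should be 0)
  u_3 · u_1 = 0 (should be 0)
  u_3 · u_2 = 0 (should be 0)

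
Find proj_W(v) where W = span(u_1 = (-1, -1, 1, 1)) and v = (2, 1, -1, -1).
proj_W(v) = (5/4, 5/4, -5/4, -5/4)

Set up U = [u_1 | ... | u_1] ∈ R^(4×1). The projector onto W = col(U) is P = U (U^T U)^(-1) U^T.
Compute U^T U =
  [4],
and U^T v = (-5).
Solve U^T U · c = U^T v for the coefficients: c = (-5/4). The projection is proj_W(v) = U c.
Check: (v - proj_W(v)) · u_1 = 0  (should be 0).
Result: proj_W(v) = (5/4, 5/4, -5/4, -5/4).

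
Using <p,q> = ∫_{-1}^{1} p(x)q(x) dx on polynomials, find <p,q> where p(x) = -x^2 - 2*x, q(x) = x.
<p,q> = -4/3

Expand the product: p(x)·q(x) = -x^3 - 2*x^2.
∫_{-1}^{1} of each monomial x^k gives [2/(k+1) if k even, 0 if k odd]. Integrating term-by-term (or equivalently evaluating the antiderivative F(x) = -x^4/4 - 2*x^3/3 at the endpoints):
  F(1) − F(−1) = -11/12 − (5/12) = -4/3.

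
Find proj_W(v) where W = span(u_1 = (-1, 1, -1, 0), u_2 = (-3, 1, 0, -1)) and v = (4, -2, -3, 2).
proj_W(v) = (77/17, -5/17, -31/17, 36/17)

Set up U = [u_1 | ... | u_2] ∈ R^(4×2). The projector onto W = col(U) is P = U (U^T U)^(-1) U^T.
Compute U^T U =
  [3, 4]
  [4, 11],
and U^T v = (-3, -16).
Solve U^T U · c = U^T v for the coefficients: c = (31/17, -36/17). The projection is proj_W(v) = U c.
Check: (v - proj_W(v)) · u_1 = 0  (should be 0).
Check: (v - proj_W(v)) · u_2 = 0  (should be 0).
Result: proj_W(v) = (77/17, -5/17, -31/17, 36/17).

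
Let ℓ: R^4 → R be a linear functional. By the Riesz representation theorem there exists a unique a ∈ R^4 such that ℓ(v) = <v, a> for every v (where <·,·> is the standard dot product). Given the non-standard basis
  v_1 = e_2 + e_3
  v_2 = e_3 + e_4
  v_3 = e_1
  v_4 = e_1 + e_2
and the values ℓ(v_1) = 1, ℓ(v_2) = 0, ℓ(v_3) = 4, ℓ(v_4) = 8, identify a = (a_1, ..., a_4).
a = (4, 4, -3, 3)

Write a = (a_1, ..., a_4) in the standard basis. For each basis vector v_i, ℓ(v_i) = <v_i, a> is a linear equation in the a_j's. Collect the n equations into a matrix system V a = ℓ, where row i of V is v_i (expressed in the standard basis). Since V is invertible (lower-triangular with 1s on the diagonal, up to permutation), solve by back-substitution:
  V =
[[0, 1, 1, 0],
 [0, 0, 1, 1],
 [1, 0, 0, 0],
 [1, 1, 0, 0]]
  V a = (1, 0, 4, 8)
Solving gives a = (4, 4, -3, 3).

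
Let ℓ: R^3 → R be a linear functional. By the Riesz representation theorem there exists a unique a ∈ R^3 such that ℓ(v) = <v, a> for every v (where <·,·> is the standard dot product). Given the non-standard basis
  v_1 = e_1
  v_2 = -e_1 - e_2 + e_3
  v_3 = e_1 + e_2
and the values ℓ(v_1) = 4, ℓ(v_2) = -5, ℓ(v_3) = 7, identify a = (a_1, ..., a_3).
a = (4, 3, 2)

Write a = (a_1, ..., a_3) in the standard basis. For each basis vector v_i, ℓ(v_i) = <v_i, a> is a linear equation in the a_j's. Collect the n equations into a matrix system V a = ℓ, where row i of V is v_i (expressed in the standard basis). Since V is invertible (lower-triangular with 1s on the diagonal, up to permutation), solve by back-substitution:
  V =
[[1, 0, 0],
 [-1, -1, 1],
 [1, 1, 0]]
  V a = (4, -5, 7)
Solving gives a = (4, 3, 2).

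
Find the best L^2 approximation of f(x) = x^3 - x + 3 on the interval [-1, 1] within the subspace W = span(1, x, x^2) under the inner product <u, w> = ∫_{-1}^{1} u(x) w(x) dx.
g(x) = 3 - 2*x/5

The best approximation g ∈ W is the orthogonal projection of f onto W. Writing g = a_0 + a_1 x + a_2 x^2, the coefficients solve the normal equations G · a = b where
  G_{ij} = <φ_i, φ_j> and b_i = <f, φ_i>, with φ_0 = 1, φ_1 = x, φ_2 = x^2.
G =
  [2, 0, 2/3]
  [0, 2/3, 0]
  [2/3, 0, 2/5],
b = (6, -4/15, 2).
Solving gives a_0 = 3, a_1 = -2/5, a_2 = 0, so
  g(x) = 3 - 2*x/5.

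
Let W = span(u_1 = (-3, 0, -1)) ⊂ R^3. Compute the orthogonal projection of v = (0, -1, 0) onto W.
proj_W(v) = (0, 0, 0)

Set up U = [u_1 | ... | u_1] ∈ R^(3×1). The projector onto W = col(U) is P = U (U^T U)^(-1) U^T.
Compute U^T U =
  [10],
and U^T v = (0).
Solve U^T U · c = U^T v for the coefficients: c = (0). The projection is proj_W(v) = U c.
Check: (v - proj_W(v)) · u_1 = 0  (should be 0).
Result: proj_W(v) = (0, 0, 0).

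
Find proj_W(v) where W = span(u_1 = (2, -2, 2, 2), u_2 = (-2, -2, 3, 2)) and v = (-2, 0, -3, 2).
proj_W(v) = (-80/59, 36/59, -25/59, -36/59)

Set up U = [u_1 | ... | u_2] ∈ R^(4×2). The projector onto W = col(U) is P = U (U^T U)^(-1) U^T.
Compute U^T U =
  [16, 10]
  [10, 21],
and U^T v = (-6, -1).
Solve U^T U · c = U^T v for the coefficients: c = (-29/59, 11/59). The projection is proj_W(v) = U c.
Check: (v - proj_W(v)) · u_1 = 0  (should be 0).
Check: (v - proj_W(v)) · u_2 = 0  (should be 0).
Result: proj_W(v) = (-80/59, 36/59, -25/59, -36/59).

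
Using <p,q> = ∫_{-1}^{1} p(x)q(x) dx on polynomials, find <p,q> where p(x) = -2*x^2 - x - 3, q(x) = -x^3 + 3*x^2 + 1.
<p,q> = -46/3

Expand the product: p(x)·q(x) = 2*x^5 - 5*x^4 - 11*x^2 - x - 3.
∫_{-1}^{1} of each monomial x^k gives [2/(k+1) if k even, 0 if k odd]. Integrating term-by-term (or equivalently evaluating the antiderivative F(x) = x^6/3 - x^5 - 11*x^3/3 - x^2/2 - 3*x at the endpoints):
  F(1) − F(−1) = -47/6 − (15/2) = -46/3.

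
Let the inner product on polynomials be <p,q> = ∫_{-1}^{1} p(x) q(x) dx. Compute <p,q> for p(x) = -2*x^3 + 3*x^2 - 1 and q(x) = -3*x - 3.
<p,q> = 12/5

Expand the product: p(x)·q(x) = 6*x^4 - 3*x^3 - 9*x^2 + 3*x + 3.
∫_{-1}^{1} of each monomial x^k gives [2/(k+1) if k even, 0 if k odd]. Integrating term-by-term (or equivalently evaluating the antiderivative F(x) = 6*x^5/5 - 3*x^4/4 - 3*x^3 + 3*x^2/2 + 3*x at the endpoints):
  F(1) − F(−1) = 39/20 − (-9/20) = 12/5.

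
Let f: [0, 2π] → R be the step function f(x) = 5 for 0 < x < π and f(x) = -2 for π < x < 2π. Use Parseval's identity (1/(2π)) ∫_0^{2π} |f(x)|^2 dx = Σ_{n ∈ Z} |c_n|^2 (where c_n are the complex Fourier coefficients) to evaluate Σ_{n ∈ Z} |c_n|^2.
Σ |c_n|^2 = 29/2

Parseval equates the L^2 energy of f (normalised by 1/(2π)) with the ℓ^2 sum of its Fourier coefficients: (1/(2π)) ∫_0^{2π} |f|^2 = Σ |c_n|^2.
Compute the left side: (1/(2π)) [∫_0^π 5^2 dx + ∫_π^{2π} (-2)^2 dx] = (1/(2π)) · (25π + 4π) = (25 + 4)/2 = 29/2.
So Σ_{n ∈ Z} |c_n|^2 = 29/2.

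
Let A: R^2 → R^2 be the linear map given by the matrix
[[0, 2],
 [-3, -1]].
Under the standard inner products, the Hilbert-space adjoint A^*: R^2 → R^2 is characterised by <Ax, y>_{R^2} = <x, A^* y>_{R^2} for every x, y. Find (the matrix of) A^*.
A^* = A^T =
[[0, -3],
 [2, -1]]

For real matrices with standard dot products, the defining identity <Ax, y> = <x, A^* y> gives (Ax)^T y = x^T (A^*) y, i.e. x^T A^T y = x^T (A^*) y. Since this holds for all x, y, we must have A^* = A^T. Therefore
A^* =
[[0, -3],
 [2, -1]].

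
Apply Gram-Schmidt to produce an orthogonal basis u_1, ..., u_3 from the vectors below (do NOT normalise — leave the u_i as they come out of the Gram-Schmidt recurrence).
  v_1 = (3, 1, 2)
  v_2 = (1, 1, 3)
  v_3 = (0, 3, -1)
Orthogonal basis:
  u_1 = (3, 1, 2)
  u_2 = (-8/7, 2/7, 11/7)
  u_3 = (-23/54, 161/54, -23/27)

Apply the Gram-Schmidt recurrence
  u_1 = v_1
  u_i = v_i − Σ_{j<i} ((v_i · u_j) / (u_j · u_j)) · u_j.

Step by step this gives:
  u_1 = (3, 1, 2)
  u_2 = (-8/7, 2/7, 11/7)
  u_3 = (-23/54, 161/54, -23/27)

Orthogonality check:
  u_2 · u_1 = 0 (should be 0)
  u_3 · u_1 = 0 (should be 0)
  u_3 · u_2 = 0 (should be 0)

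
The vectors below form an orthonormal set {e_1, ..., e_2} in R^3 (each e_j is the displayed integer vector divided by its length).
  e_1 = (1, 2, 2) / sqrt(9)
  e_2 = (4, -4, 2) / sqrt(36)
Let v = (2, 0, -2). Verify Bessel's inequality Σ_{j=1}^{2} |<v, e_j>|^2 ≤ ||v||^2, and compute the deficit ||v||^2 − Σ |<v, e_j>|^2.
Σ |<v, e_j>|^2 = 8/9; ||v||^2 = 8; deficit = 64/9

Write each e_j = u_j / sqrt(<u_j, u_j>) where u_j is the displayed integer vector. Then <v, e_j> = <v, u_j> / sqrt(<u_j, u_j>), so |<v, e_j>|^2 = <v, u_j>^2 / <u_j, u_j>.
Coefficients: <v, e_1> = -2/sqrt(9), <v, e_2> = 4/sqrt(36).
Square and sum: Σ |<v, e_j>|^2 = 8/9.
Compute ||v||^2 = v·v = 8.
Deficit = 8 − 8/9 = 64/9 ≥ 0, confirming Bessel's inequality. (The deficit equals ||v − Σ <v,e_j> e_j||^2, the squared distance from v to span{e_j}.)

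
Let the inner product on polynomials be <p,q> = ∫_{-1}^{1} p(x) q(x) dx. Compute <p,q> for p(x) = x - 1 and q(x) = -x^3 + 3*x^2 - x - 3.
<p,q> = 44/15

Expand the product: p(x)·q(x) = -x^4 + 4*x^3 - 4*x^2 - 2*x + 3.
∫_{-1}^{1} of each monomial x^k gives [2/(k+1) if k even, 0 if k odd]. Integrating term-by-term (or equivalently evaluating the antiderivative F(x) = -x^5/5 + x^4 - 4*x^3/3 - x^2 + 3*x at the endpoints):
  F(1) − F(−1) = 22/15 − (-22/15) = 44/15.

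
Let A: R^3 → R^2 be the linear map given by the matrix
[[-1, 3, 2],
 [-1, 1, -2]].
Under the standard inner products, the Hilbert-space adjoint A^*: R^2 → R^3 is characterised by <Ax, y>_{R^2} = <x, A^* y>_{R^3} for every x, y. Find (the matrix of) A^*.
A^* = A^T =
[[-1, -1],
 [3, 1],
 [2, -2]]

For real matrices with standard dot products, the defining identity <Ax, y> = <x, A^* y> gives (Ax)^T y = x^T (A^*) y, i.e. x^T A^T y = x^T (A^*) y. Since this holds for all x, y, we must have A^* = A^T. Therefore
A^* =
[[-1, -1],
 [3, 1],
 [2, -2]].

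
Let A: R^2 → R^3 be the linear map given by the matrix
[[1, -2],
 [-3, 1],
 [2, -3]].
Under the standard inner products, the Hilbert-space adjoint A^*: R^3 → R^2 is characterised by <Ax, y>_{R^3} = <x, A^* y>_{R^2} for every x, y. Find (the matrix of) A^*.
A^* = A^T =
[[1, -3, 2],
 [-2, 1, -3]]

For real matrices with standard dot products, the defining identity <Ax, y> = <x, A^* y> gives (Ax)^T y = x^T (A^*) y, i.e. x^T A^T y = x^T (A^*) y. Since this holds for all x, y, we must have A^* = A^T. Therefore
A^* =
[[1, -3, 2],
 [-2, 1, -3]].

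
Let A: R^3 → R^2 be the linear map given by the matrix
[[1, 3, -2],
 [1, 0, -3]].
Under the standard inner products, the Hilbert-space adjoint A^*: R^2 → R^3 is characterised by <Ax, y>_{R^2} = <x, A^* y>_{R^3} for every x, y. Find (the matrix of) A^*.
A^* = A^T =
[[1, 1],
 [3, 0],
 [-2, -3]]

For real matrices with standard dot products, the defining identity <Ax, y> = <x, A^* y> gives (Ax)^T y = x^T (A^*) y, i.e. x^T A^T y = x^T (A^*) y. Since this holds for all x, y, we must have A^* = A^T. Therefore
A^* =
[[1, 1],
 [3, 0],
 [-2, -3]].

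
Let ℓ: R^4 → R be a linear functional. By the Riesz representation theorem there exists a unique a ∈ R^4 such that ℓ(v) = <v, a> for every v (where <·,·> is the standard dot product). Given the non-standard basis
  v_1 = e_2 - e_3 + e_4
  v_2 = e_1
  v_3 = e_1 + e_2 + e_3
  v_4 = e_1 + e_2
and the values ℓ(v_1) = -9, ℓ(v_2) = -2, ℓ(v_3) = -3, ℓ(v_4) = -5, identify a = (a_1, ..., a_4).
a = (-2, -3, 2, -4)

Write a = (a_1, ..., a_4) in the standard basis. For each basis vector v_i, ℓ(v_i) = <v_i, a> is a linear equation in the a_j's. Collect the n equations into a matrix system V a = ℓ, where row i of V is v_i (expressed in the standard basis). Since V is invertible (lower-triangular with 1s on the diagonal, up to permutation), solve by back-substitution:
  V =
[[0, 1, -1, 1],
 [1, 0, 0, 0],
 [1, 1, 1, 0],
 [1, 1, 0, 0]]
  V a = (-9, -2, -3, -5)
Solving gives a = (-2, -3, 2, -4).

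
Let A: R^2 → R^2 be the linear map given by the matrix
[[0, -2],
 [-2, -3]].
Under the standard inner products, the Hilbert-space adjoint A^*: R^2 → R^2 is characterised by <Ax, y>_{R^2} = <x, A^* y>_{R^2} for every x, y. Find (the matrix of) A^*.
A^* = A^T =
[[0, -2],
 [-2, -3]]

For real matrices with standard dot products, the defining identity <Ax, y> = <x, A^* y> gives (Ax)^T y = x^T (A^*) y, i.e. x^T A^T y = x^T (A^*) y. Since this holds for all x, y, we must have A^* = A^T. Therefore
A^* =
[[0, -2],
 [-2, -3]].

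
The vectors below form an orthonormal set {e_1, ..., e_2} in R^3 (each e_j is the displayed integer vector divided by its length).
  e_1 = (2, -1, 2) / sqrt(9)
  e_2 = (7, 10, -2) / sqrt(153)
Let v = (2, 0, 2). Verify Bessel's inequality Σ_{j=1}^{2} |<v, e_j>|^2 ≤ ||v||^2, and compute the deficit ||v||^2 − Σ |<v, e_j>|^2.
Σ |<v, e_j>|^2 = 132/17; ||v||^2 = 8; deficit = 4/17

Write each e_j = u_j / sqrt(<u_j, u_j>) where u_j is the displayed integer vector. Then <v, e_j> = <v, u_j> / sqrt(<u_j, u_j>), so |<v, e_j>|^2 = <v, u_j>^2 / <u_j, u_j>.
Coefficients: <v, e_1> = 8/sqrt(9), <v, e_2> = 10/sqrt(153).
Square and sum: Σ |<v, e_j>|^2 = 132/17.
Compute ||v||^2 = v·v = 8.
Deficit = 8 − 132/17 = 4/17 ≥ 0, confirming Bessel's inequality. (The deficit equals ||v − Σ <v,e_j> e_j||^2, the squared distance from v to span{e_j}.)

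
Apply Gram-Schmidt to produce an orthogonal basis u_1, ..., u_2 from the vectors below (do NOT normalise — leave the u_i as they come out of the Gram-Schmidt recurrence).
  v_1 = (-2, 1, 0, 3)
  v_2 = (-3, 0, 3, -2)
Orthogonal basis:
  u_1 = (-2, 1, 0, 3)
  u_2 = (-3, 0, 3, -2)

Apply the Gram-Schmidt recurrence
  u_1 = v_1
  u_i = v_i − Σ_{j<i} ((v_i · u_j) / (u_j · u_j)) · u_j.

Step by step this gives:
  u_1 = (-2, 1, 0, 3)
  u_2 = (-3, 0, 3, -2)

Orthogonality check:
  u_2 · u_1 = 0 (should be 0)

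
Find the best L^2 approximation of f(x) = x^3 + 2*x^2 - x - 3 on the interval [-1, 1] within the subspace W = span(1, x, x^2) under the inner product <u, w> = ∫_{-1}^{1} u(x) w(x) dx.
g(x) = 2*x^2 - 2*x/5 - 3

The best approximation g ∈ W is the orthogonal projection of f onto W. Writing g = a_0 + a_1 x + a_2 x^2, the coefficients solve the normal equations G · a = b where
  G_{ij} = <φ_i, φ_j> and b_i = <f, φ_i>, with φ_0 = 1, φ_1 = x, φ_2 = x^2.
G =
  [2, 0, 2/3]
  [0, 2/3, 0]
  [2/3, 0, 2/5],
b = (-14/3, -4/15, -6/5).
Solving gives a_0 = -3, a_1 = -2/5, a_2 = 2, so
  g(x) = 2*x^2 - 2*x/5 - 3.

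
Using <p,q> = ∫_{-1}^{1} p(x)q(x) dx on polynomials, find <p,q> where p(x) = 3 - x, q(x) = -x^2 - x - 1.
<p,q> = -22/3

Expand the product: p(x)·q(x) = x^3 - 2*x^2 - 2*x - 3.
∫_{-1}^{1} of each monomial x^k gives [2/(k+1) if k even, 0 if k odd]. Integrating term-by-term (or equivalently evaluating the antiderivative F(x) = x^4/4 - 2*x^3/3 - x^2 - 3*x at the endpoints):
  F(1) − F(−1) = -53/12 − (35/12) = -22/3.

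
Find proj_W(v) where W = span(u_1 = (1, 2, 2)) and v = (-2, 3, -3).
proj_W(v) = (-2/9, -4/9, -4/9)

Set up U = [u_1 | ... | u_1] ∈ R^(3×1). The projector onto W = col(U) is P = U (U^T U)^(-1) U^T.
Compute U^T U =
  [9],
and U^T v = (-2).
Solve U^T U · c = U^T v for the coefficients: c = (-2/9). The projection is proj_W(v) = U c.
Check: (v - proj_W(v)) · u_1 = 0  (should be 0).
Result: proj_W(v) = (-2/9, -4/9, -4/9).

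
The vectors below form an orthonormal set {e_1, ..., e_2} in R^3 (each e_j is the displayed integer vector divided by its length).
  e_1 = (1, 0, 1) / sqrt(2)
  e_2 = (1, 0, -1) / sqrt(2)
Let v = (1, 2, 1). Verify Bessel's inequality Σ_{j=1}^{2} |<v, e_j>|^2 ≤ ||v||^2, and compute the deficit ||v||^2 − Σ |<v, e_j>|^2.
Σ |<v, e_j>|^2 = 2; ||v||^2 = 6; deficit = 4

Write each e_j = u_j / sqrt(<u_j, u_j>) where u_j is the displayed integer vector. Then <v, e_j> = <v, u_j> / sqrt(<u_j, u_j>), so |<v, e_j>|^2 = <v, u_j>^2 / <u_j, u_j>.
Coefficients: <v, e_1> = 2/sqrt(2), <v, e_2> = 0/sqrt(2).
Square and sum: Σ |<v, e_j>|^2 = 2.
Compute ||v||^2 = v·v = 6.
Deficit = 6 − 2 = 4 ≥ 0, confirming Bessel's inequality. (The deficit equals ||v − Σ <v,e_j> e_j||^2, the squared distance from v to span{e_j}.)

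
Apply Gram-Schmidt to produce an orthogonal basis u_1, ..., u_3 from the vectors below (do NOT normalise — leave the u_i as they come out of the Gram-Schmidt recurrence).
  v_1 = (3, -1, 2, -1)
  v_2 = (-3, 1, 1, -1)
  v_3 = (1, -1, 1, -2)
Orthogonal basis:
  u_1 = (3, -1, 2, -1)
  u_2 = (-8/5, 8/15, 29/15, -22/15)
  u_3 = (-13/131, -83/131, -88/131, -132/131)

Apply the Gram-Schmidt recurrence
  u_1 = v_1
  u_i = v_i − Σ_{j<i} ((v_i · u_j) / (u_j · u_j)) · u_j.

Step by step this gives:
  u_1 = (3, -1, 2, -1)
  u_2 = (-8/5, 8/15, 29/15, -22/15)
  u_3 = (-13/131, -83/131, -88/131, -132/131)

Orthogonality check:
  u_2 · u_1 = 0 (should be 0)
  u_3 · u_1 = 0 (should be 0)
  u_3 · u_2 = 0 (should be 0)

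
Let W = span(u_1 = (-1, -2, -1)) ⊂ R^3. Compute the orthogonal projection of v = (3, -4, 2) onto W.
proj_W(v) = (-1/2, -1, -1/2)

Set up U = [u_1 | ... | u_1] ∈ R^(3×1). The projector onto W = col(U) is P = U (U^T U)^(-1) U^T.
Compute U^T U =
  [6],
and U^T v = (3).
Solve U^T U · c = U^T v for the coefficients: c = (1/2). The projection is proj_W(v) = U c.
Check: (v - proj_W(v)) · u_1 = 0  (should be 0).
Result: proj_W(v) = (-1/2, -1, -1/2).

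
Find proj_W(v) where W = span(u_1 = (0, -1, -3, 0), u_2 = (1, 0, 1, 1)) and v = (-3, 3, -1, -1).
proj_W(v) = (-50/21, 5/7, -5/21, -50/21)

Set up U = [u_1 | ... | u_2] ∈ R^(4×2). The projector onto W = col(U) is P = U (U^T U)^(-1) U^T.
Compute U^T U =
  [10, -3]
  [-3, 3],
and U^T v = (0, -5).
Solve U^T U · c = U^T v for the coefficients: c = (-5/7, -50/21). The projection is proj_W(v) = U c.
Check: (v - proj_W(v)) · u_1 = 0  (should be 0).
Check: (v - proj_W(v)) · u_2 = 0  (should be 0).
Result: proj_W(v) = (-50/21, 5/7, -5/21, -50/21).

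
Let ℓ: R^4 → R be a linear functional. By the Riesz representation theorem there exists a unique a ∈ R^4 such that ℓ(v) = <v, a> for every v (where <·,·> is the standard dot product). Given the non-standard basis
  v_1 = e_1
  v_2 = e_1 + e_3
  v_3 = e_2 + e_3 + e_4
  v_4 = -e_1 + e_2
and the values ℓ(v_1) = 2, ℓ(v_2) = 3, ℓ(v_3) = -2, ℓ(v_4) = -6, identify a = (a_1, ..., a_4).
a = (2, -4, 1, 1)

Write a = (a_1, ..., a_4) in the standard basis. For each basis vector v_i, ℓ(v_i) = <v_i, a> is a linear equation in the a_j's. Collect the n equations into a matrix system V a = ℓ, where row i of V is v_i (expressed in the standard basis). Since V is invertible (lower-triangular with 1s on the diagonal, up to permutation), solve by back-substitution:
  V =
[[1, 0, 0, 0],
 [1, 0, 1, 0],
 [0, 1, 1, 1],
 [-1, 1, 0, 0]]
  V a = (2, 3, -2, -6)
Solving gives a = (2, -4, 1, 1).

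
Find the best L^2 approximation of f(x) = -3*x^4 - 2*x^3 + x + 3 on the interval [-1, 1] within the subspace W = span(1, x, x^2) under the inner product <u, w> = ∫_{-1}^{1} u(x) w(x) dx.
g(x) = -18*x^2/7 - x/5 + 114/35

The best approximation g ∈ W is the orthogonal projection of f onto W. Writing g = a_0 + a_1 x + a_2 x^2, the coefficients solve the normal equations G · a = b where
  G_{ij} = <φ_i, φ_j> and b_i = <f, φ_i>, with φ_0 = 1, φ_1 = x, φ_2 = x^2.
G =
  [2, 0, 2/3]
  [0, 2/3, 0]
  [2/3, 0, 2/5],
b = (24/5, -2/15, 8/7).
Solving gives a_0 = 114/35, a_1 = -1/5, a_2 = -18/7, so
  g(x) = -18*x^2/7 - x/5 + 114/35.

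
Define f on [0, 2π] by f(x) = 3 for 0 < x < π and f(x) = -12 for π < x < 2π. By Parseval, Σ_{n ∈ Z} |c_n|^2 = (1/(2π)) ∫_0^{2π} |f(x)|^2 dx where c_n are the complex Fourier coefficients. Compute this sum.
Σ |c_n|^2 = 153/2

Parseval equates the L^2 energy of f (normalised by 1/(2π)) with the ℓ^2 sum of its Fourier coefficients: (1/(2π)) ∫_0^{2π} |f|^2 = Σ |c_n|^2.
Compute the left side: (1/(2π)) [∫_0^π 3^2 dx + ∫_π^{2π} (-12)^2 dx] = (1/(2π)) · (9π + 144π) = (9 + 144)/2 = 153/2.
So Σ_{n ∈ Z} |c_n|^2 = 153/2.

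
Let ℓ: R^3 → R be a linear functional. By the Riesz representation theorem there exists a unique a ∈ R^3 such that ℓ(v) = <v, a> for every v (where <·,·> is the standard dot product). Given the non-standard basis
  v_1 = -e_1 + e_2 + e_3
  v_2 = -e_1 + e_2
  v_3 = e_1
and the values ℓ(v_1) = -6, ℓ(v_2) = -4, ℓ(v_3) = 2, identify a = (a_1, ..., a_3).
a = (2, -2, -2)

Write a = (a_1, ..., a_3) in the standard basis. For each basis vector v_i, ℓ(v_i) = <v_i, a> is a linear equation in the a_j's. Collect the n equations into a matrix system V a = ℓ, where row i of V is v_i (expressed in the standard basis). Since V is invertible (lower-triangular with 1s on the diagonal, up to permutation), solve by back-substitution:
  V =
[[-1, 1, 1],
 [-1, 1, 0],
 [1, 0, 0]]
  V a = (-6, -4, 2)
Solving gives a = (2, -2, -2).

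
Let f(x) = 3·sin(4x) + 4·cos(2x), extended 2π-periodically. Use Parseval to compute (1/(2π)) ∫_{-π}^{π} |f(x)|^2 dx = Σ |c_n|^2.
Σ |c_n|^2 = 25/2

Expand |f|^2 and use orthogonality of {sin(nx), cos(mx)} on [-π, π]:
  ∫_{-π}^{π} sin(nx)^2 dx = π, ∫ cos(mx)^2 dx = π, and cross terms integrate to 0.
So ∫_{-π}^{π} f(x)^2 dx = 3^2 · π + 4^2 · π = (9 + 16)π.
Divide by 2π: (9 + 16)/2 = 25/2.
By Parseval, this equals Σ |c_n|^2.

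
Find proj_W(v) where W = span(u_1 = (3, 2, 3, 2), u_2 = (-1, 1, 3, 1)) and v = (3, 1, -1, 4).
proj_W(v) = (198/53, 109/106, 12/53, 109/106)

Set up U = [u_1 | ... | u_2] ∈ R^(4×2). The projector onto W = col(U) is P = U (U^T U)^(-1) U^T.
Compute U^T U =
  [26, 10]
  [10, 12],
and U^T v = (16, -1).
Solve U^T U · c = U^T v for the coefficients: c = (101/106, -93/106). The projection is proj_W(v) = U c.
Check: (v - proj_W(v)) · u_1 = 0  (should be 0).
Check: (v - proj_W(v)) · u_2 = 0  (should be 0).
Result: proj_W(v) = (198/53, 109/106, 12/53, 109/106).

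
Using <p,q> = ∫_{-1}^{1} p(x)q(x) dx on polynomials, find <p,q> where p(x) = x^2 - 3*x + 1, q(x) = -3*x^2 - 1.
<p,q> = -88/15

Expand the product: p(x)·q(x) = -3*x^4 + 9*x^3 - 4*x^2 + 3*x - 1.
∫_{-1}^{1} of each monomial x^k gives [2/(k+1) if k even, 0 if k odd]. Integrating term-by-term (or equivalently evaluating the antiderivative F(x) = -3*x^5/5 + 9*x^4/4 - 4*x^3/3 + 3*x^2/2 - x at the endpoints):
  F(1) − F(−1) = 49/60 − (401/60) = -88/15.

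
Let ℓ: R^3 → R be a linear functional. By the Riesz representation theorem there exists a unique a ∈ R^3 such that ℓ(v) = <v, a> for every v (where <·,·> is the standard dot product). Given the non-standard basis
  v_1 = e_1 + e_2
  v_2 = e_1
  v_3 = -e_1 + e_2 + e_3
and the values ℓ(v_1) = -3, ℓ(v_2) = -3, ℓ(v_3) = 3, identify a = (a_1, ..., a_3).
a = (-3, 0, 0)

Write a = (a_1, ..., a_3) in the standard basis. For each basis vector v_i, ℓ(v_i) = <v_i, a> is a linear equation in the a_j's. Collect the n equations into a matrix system V a = ℓ, where row i of V is v_i (expressed in the standard basis). Since V is invertible (lower-triangular with 1s on the diagonal, up to permutation), solve by back-substitution:
  V =
[[1, 1, 0],
 [1, 0, 0],
 [-1, 1, 1]]
  V a = (-3, -3, 3)
Solving gives a = (-3, 0, 0).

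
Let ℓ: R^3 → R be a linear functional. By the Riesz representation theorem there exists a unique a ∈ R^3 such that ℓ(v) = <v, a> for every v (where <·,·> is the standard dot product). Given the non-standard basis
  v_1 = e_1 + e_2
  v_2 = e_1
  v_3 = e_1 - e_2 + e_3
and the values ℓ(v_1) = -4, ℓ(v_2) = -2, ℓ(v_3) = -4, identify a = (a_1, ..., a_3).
a = (-2, -2, -4)

Write a = (a_1, ..., a_3) in the standard basis. For each basis vector v_i, ℓ(v_i) = <v_i, a> is a linear equation in the a_j's. Collect the n equations into a matrix system V a = ℓ, where row i of V is v_i (expressed in the standard basis). Since V is invertible (lower-triangular with 1s on the diagonal, up to permutation), solve by back-substitution:
  V =
[[1, 1, 0],
 [1, 0, 0],
 [1, -1, 1]]
  V a = (-4, -2, -4)
Solving gives a = (-2, -2, -4).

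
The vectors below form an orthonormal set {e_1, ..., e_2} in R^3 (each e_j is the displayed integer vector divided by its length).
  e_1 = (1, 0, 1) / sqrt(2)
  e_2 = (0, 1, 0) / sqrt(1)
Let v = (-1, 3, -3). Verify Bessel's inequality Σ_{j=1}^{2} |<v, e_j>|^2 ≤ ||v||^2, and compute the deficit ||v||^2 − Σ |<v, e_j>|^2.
Σ |<v, e_j>|^2 = 17; ||v||^2 = 19; deficit = 2

Write each e_j = u_j / sqrt(<u_j, u_j>) where u_j is the displayed integer vector. Then <v, e_j> = <v, u_j> / sqrt(<u_j, u_j>), so |<v, e_j>|^2 = <v, u_j>^2 / <u_j, u_j>.
Coefficients: <v, e_1> = -4/sqrt(2), <v, e_2> = 3/sqrt(1).
Square and sum: Σ |<v, e_j>|^2 = 17.
Compute ||v||^2 = v·v = 19.
Deficit = 19 − 17 = 2 ≥ 0, confirming Bessel's inequality. (The deficit equals ||v − Σ <v,e_j> e_j||^2, the squared distance from v to span{e_j}.)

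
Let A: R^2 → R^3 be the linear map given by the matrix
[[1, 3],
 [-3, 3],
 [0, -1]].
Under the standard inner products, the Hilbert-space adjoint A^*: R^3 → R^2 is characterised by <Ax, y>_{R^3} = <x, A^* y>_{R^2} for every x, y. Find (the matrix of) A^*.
A^* = A^T =
[[1, -3, 0],
 [3, 3, -1]]

For real matrices with standard dot products, the defining identity <Ax, y> = <x, A^* y> gives (Ax)^T y = x^T (A^*) y, i.e. x^T A^T y = x^T (A^*) y. Since this holds for all x, y, we must have A^* = A^T. Therefore
A^* =
[[1, -3, 0],
 [3, 3, -1]].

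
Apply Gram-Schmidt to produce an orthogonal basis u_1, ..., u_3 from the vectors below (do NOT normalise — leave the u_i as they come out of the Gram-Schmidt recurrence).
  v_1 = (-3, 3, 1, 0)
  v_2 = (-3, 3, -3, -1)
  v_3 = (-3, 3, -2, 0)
Orthogonal basis:
  u_1 = (-3, 3, 1, 0)
  u_2 = (-12/19, 12/19, -72/19, -1)
  u_3 = (-9/307, 9/307, -54/307, 216/307)

Apply the Gram-Schmidt recurrence
  u_1 = v_1
  u_i = v_i − Σ_{j<i} ((v_i · u_j) / (u_j · u_j)) · u_j.

Step by step this gives:
  u_1 = (-3, 3, 1, 0)
  u_2 = (-12/19, 12/19, -72/19, -1)
  u_3 = (-9/307, 9/307, -54/307, 216/307)

Orthogonality check:
  u_2 · u_1 = 0 (should be 0)
  u_3 · u_1 = 0 (should be 0)
  u_3 · u_2 = 0 (should be 0)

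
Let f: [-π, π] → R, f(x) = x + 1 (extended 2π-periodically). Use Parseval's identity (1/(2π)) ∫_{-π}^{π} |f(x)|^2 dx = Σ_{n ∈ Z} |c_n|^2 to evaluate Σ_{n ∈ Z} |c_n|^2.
Σ |c_n|^2 = π^2/3 + 1

Expand and integrate term by term over [-π, π]:
  ∫ (x)^2 dx = 1·(2π^3/3); ∫ 2·1·(1)·x dx = 0 (odd integrand); ∫ 1^2 dx = 1·2π.
So (1/(2π)) ∫_{-π}^{π} (x + 1)^2 dx = 1π^2/3 + 1 = π^2/3 + 1.
Parseval ⇒ Σ |c_n|^2 = π^2/3 + 1.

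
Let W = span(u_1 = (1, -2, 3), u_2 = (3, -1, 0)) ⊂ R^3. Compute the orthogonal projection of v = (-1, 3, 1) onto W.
proj_W(v) = (-202/115, 84/115, -6/23)

Set up U = [u_1 | ... | u_2] ∈ R^(3×2). The projector onto W = col(U) is P = U (U^T U)^(-1) U^T.
Compute U^T U =
  [14, 5]
  [5, 10],
and U^T v = (-4, -6).
Solve U^T U · c = U^T v for the coefficients: c = (-2/23, -64/115). The projection is proj_W(v) = U c.
Check: (v - proj_W(v)) · u_1 = 0  (should be 0).
Check: (v - proj_W(v)) · u_2 = 0  (should be 0).
Result: proj_W(v) = (-202/115, 84/115, -6/23).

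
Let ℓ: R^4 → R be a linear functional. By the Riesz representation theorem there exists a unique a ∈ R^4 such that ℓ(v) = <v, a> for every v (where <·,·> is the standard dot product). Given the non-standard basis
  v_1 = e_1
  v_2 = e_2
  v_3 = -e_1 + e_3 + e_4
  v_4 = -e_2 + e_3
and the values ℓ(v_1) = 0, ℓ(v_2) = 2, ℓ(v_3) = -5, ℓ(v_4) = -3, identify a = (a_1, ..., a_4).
a = (0, 2, -1, -4)

Write a = (a_1, ..., a_4) in the standard basis. For each basis vector v_i, ℓ(v_i) = <v_i, a> is a linear equation in the a_j's. Collect the n equations into a matrix system V a = ℓ, where row i of V is v_i (expressed in the standard basis). Since V is invertible (lower-triangular with 1s on the diagonal, up to permutation), solve by back-substitution:
  V =
[[1, 0, 0, 0],
 [0, 1, 0, 0],
 [-1, 0, 1, 1],
 [0, -1, 1, 0]]
  V a = (0, 2, -5, -3)
Solving gives a = (0, 2, -1, -4).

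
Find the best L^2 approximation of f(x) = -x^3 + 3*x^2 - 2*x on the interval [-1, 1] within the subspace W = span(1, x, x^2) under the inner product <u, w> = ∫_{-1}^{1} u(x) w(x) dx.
g(x) = 3*x^2 - 13*x/5

The best approximation g ∈ W is the orthogonal projection of f onto W. Writing g = a_0 + a_1 x + a_2 x^2, the coefficients solve the normal equations G · a = b where
  G_{ij} = <φ_i, φ_j> and b_i = <f, φ_i>, with φ_0 = 1, φ_1 = x, φ_2 = x^2.
G =
  [2, 0, 2/3]
  [0, 2/3, 0]
  [2/3, 0, 2/5],
b = (2, -26/15, 6/5).
Solving gives a_0 = 0, a_1 = -13/5, a_2 = 3, so
  g(x) = 3*x^2 - 13*x/5.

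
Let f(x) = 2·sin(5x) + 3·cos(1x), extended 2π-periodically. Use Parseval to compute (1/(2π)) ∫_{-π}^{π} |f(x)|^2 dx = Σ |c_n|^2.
Σ |c_n|^2 = 13/2

Expand |f|^2 and use orthogonality of {sin(nx), cos(mx)} on [-π, π]:
  ∫_{-π}^{π} sin(nx)^2 dx = π, ∫ cos(mx)^2 dx = π, and cross terms integrate to 0.
So ∫_{-π}^{π} f(x)^2 dx = 2^2 · π + 3^2 · π = (4 + 9)π.
Divide by 2π: (4 + 9)/2 = 13/2.
By Parseval, this equals Σ |c_n|^2.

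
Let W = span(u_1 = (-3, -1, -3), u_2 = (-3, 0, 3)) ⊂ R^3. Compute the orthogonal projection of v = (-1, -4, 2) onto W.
proj_W(v) = (-63/38, -1/19, 51/38)

Set up U = [u_1 | ... | u_2] ∈ R^(3×2). The projector onto W = col(U) is P = U (U^T U)^(-1) U^T.
Compute U^T U =
  [19, 0]
  [0, 18],
and U^T v = (1, 9).
Solve U^T U · c = U^T v for the coefficients: c = (1/19, 1/2). The projection is proj_W(v) = U c.
Check: (v - proj_W(v)) · u_1 = 0  (should be 0).
Check: (v - proj_W(v)) · u_2 = 0  (should be 0).
Result: proj_W(v) = (-63/38, -1/19, 51/38).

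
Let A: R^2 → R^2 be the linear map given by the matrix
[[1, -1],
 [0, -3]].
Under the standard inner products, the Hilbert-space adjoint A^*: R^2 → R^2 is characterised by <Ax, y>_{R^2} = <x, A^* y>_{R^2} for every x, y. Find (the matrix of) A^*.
A^* = A^T =
[[1, 0],
 [-1, -3]]

For real matrices with standard dot products, the defining identity <Ax, y> = <x, A^* y> gives (Ax)^T y = x^T (A^*) y, i.e. x^T A^T y = x^T (A^*) y. Since this holds for all x, y, we must have A^* = A^T. Therefore
A^* =
[[1, 0],
 [-1, -3]].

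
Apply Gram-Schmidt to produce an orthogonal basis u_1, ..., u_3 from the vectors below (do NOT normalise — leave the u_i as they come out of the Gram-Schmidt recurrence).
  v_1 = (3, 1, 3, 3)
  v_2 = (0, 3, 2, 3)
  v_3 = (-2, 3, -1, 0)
Orthogonal basis:
  u_1 = (3, 1, 3, 3)
  u_2 = (-27/14, 33/14, 1/14, 15/14)
  u_3 = (95/146, 111/146, -63/146, -69/146)

Apply the Gram-Schmidt recurrence
  u_1 = v_1
  u_i = v_i − Σ_{j<i} ((v_i · u_j) / (u_j · u_j)) · u_j.

Step by step this gives:
  u_1 = (3, 1, 3, 3)
  u_2 = (-27/14, 33/14, 1/14, 15/14)
  u_3 = (95/146, 111/146, -63/146, -69/146)

Orthogonality check:
  u_2 · u_1 = 0 (should be 0)
  u_3 · u_1 = 0 (should be 0)
  u_3 · u_2 = 0 (should be 0)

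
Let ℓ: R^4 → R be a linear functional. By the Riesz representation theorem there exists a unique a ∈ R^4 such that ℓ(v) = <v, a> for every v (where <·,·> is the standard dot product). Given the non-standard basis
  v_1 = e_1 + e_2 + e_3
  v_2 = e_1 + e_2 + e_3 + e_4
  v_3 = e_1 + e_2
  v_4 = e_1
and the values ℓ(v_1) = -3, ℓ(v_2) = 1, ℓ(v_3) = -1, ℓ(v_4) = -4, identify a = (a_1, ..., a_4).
a = (-4, 3, -2, 4)

Write a = (a_1, ..., a_4) in the standard basis. For each basis vector v_i, ℓ(v_i) = <v_i, a> is a linear equation in the a_j's. Collect the n equations into a matrix system V a = ℓ, where row i of V is v_i (expressed in the standard basis). Since V is invertible (lower-triangular with 1s on the diagonal, up to permutation), solve by back-substitution:
  V =
[[1, 1, 1, 0],
 [1, 1, 1, 1],
 [1, 1, 0, 0],
 [1, 0, 0, 0]]
  V a = (-3, 1, -1, -4)
Solving gives a = (-4, 3, -2, 4).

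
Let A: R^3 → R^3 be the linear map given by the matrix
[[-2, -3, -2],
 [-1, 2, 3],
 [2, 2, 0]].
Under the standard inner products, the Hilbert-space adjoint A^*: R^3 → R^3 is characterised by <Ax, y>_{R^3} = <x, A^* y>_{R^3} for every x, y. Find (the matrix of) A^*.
A^* = A^T =
[[-2, -1, 2],
 [-3, 2, 2],
 [-2, 3, 0]]

For real matrices with standard dot products, the defining identity <Ax, y> = <x, A^* y> gives (Ax)^T y = x^T (A^*) y, i.e. x^T A^T y = x^T (A^*) y. Since this holds for all x, y, we must have A^* = A^T. Therefore
A^* =
[[-2, -1, 2],
 [-3, 2, 2],
 [-2, 3, 0]].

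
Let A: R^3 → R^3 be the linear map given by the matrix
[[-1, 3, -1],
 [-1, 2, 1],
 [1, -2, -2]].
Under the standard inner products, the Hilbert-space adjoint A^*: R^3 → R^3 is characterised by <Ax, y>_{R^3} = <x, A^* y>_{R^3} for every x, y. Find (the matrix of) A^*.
A^* = A^T =
[[-1, -1, 1],
 [3, 2, -2],
 [-1, 1, -2]]

For real matrices with standard dot products, the defining identity <Ax, y> = <x, A^* y> gives (Ax)^T y = x^T (A^*) y, i.e. x^T A^T y = x^T (A^*) y. Since this holds for all x, y, we must have A^* = A^T. Therefore
A^* =
[[-1, -1, 1],
 [3, 2, -2],
 [-1, 1, -2]].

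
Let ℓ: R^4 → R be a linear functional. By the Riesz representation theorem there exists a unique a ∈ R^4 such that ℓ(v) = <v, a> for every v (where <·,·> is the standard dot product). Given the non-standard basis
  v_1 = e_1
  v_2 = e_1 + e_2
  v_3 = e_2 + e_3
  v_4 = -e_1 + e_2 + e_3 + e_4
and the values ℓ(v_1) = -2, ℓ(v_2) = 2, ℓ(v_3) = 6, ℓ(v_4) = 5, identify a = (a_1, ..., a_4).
a = (-2, 4, 2, -3)

Write a = (a_1, ..., a_4) in the standard basis. For each basis vector v_i, ℓ(v_i) = <v_i, a> is a linear equation in the a_j's. Collect the n equations into a matrix system V a = ℓ, where row i of V is v_i (expressed in the standard basis). Since V is invertible (lower-triangular with 1s on the diagonal, up to permutation), solve by back-substitution:
  V =
[[1, 0, 0, 0],
 [1, 1, 0, 0],
 [0, 1, 1, 0],
 [-1, 1, 1, 1]]
  V a = (-2, 2, 6, 5)
Solving gives a = (-2, 4, 2, -3).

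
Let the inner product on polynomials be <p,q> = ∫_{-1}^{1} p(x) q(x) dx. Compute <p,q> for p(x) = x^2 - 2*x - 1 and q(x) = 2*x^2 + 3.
<p,q> = -68/15

Expand the product: p(x)·q(x) = 2*x^4 - 4*x^3 + x^2 - 6*x - 3.
∫_{-1}^{1} of each monomial x^k gives [2/(k+1) if k even, 0 if k odd]. Integrating term-by-term (or equivalently evaluating the antiderivative F(x) = 2*x^5/5 - x^4 + x^3/3 - 3*x^2 - 3*x at the endpoints):
  F(1) − F(−1) = -94/15 − (-26/15) = -68/15.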